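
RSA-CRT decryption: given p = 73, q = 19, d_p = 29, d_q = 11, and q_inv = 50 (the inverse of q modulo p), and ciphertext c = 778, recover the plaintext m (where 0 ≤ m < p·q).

m₁ = c^(d_p) mod p: c ≡ 48 (mod 73), and 48^29 mod 73 = 12.
m₂ = c^(d_q) mod q: c ≡ 18 (mod 19), and 18^11 mod 19 = 18.
h = q_inv·(m₁ − m₂) mod p = 50·(12 − 18) mod 73 = 65.
m = m₂ + h·q = 18 + 65·19 = 1253.

1253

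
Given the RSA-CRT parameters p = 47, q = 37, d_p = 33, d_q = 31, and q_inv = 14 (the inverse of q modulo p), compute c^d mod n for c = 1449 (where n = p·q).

m₁ = c^(d_p) mod p: c ≡ 39 (mod 47), and 39^33 mod 47 = 13.
m₂ = c^(d_q) mod q: c ≡ 6 (mod 37), and 6^31 mod 37 = 31.
h = q_inv·(m₁ − m₂) mod p = 14·(13 − 31) mod 47 = 30.
m = m₂ + h·q = 31 + 30·37 = 1141.

1141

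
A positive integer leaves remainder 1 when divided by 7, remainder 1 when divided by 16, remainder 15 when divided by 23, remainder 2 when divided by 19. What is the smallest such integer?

28673

From n ≡ 1 (mod 7) write n = 1 + 7t. Substituting into n ≡ 1 (mod 16) gives 7t ≡ 0 (mod 16), and since 7⁻¹ ≡ 7 (mod 16), t ≡ 0. Hence n ≡ 1 + 7·0 = 1 (mod 112).
From n ≡ 1 (mod 112) write n = 1 + 112t. Substituting into n ≡ 15 (mod 23) gives 112t ≡ 14 (mod 23), and since 20⁻¹ ≡ 15 (mod 23), t ≡ 3. Hence n ≡ 1 + 112·3 = 337 (mod 2576).
From n ≡ 337 (mod 2576) write n = 337 + 2576t. Substituting into n ≡ 2 (mod 19) gives 2576t ≡ 7 (mod 19), and since 11⁻¹ ≡ 7 (mod 19), t ≡ 11. Hence n ≡ 337 + 2576·11 = 28673 (mod 48944).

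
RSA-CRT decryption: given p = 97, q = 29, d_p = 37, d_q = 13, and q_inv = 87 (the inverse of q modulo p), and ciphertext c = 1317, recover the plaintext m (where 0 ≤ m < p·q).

2535

m₁ = c^(d_p) mod p: c ≡ 56 (mod 97), and 56^37 mod 97 = 13.
m₂ = c^(d_q) mod q: c ≡ 12 (mod 29), and 12^13 mod 29 = 12.
h = q_inv·(m₁ − m₂) mod p = 87·(13 − 12) mod 97 = 87.
m = m₂ + h·q = 12 + 87·29 = 2535.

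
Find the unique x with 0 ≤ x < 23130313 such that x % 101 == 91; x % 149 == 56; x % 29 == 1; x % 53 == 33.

1081498

From x ≡ 91 (mod 101) write x = 91 + 101t. Substituting into x ≡ 56 (mod 149) gives 101t ≡ 114 (mod 149), and since 101⁻¹ ≡ 90 (mod 149), t ≡ 128. Hence x ≡ 91 + 101·128 = 13019 (mod 15049).
From x ≡ 13019 (mod 15049) write x = 13019 + 15049t. Substituting into x ≡ 1 (mod 29) gives 15049t ≡ 3 (mod 29), and since 27⁻¹ ≡ 14 (mod 29), t ≡ 13. Hence x ≡ 13019 + 15049·13 = 208656 (mod 436421).
From x ≡ 208656 (mod 436421) write x = 208656 + 436421t. Substituting into x ≡ 33 (mod 53) gives 436421t ≡ 38 (mod 53), and since 19⁻¹ ≡ 14 (mod 53), t ≡ 2. Hence x ≡ 208656 + 436421·2 = 1081498 (mod 23130313).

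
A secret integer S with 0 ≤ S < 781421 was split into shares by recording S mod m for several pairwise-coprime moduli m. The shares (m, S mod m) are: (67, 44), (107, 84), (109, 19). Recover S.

394272

The moduli are pairwise coprime; N = 67·107·109 = 781421.
N/67 = 11663; 11663 ≡ 5 (mod 67); 5·27 ≡ 1, so inverse 27.
N/107 = 7303; 7303 ≡ 27 (mod 107); 27·4 ≡ 1, so inverse 4.
N/109 = 7169; 7169 ≡ 84 (mod 109); 84·61 ≡ 1, so inverse 61.
S ≡ 44·11663·27 + 84·7303·4 + 19·7169·61 = 24618323.
24618323 mod 781421 = 394272.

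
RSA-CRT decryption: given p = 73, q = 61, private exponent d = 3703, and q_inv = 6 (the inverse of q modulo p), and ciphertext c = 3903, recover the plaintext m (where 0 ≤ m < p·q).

d_p = d mod (p−1) = 3703 mod 72 = 31; d_q = d mod (q−1) = 43.
m₁ = c^(d_p) mod p: c ≡ 34 (mod 73), and 34^31 mod 73 = 29.
m₂ = c^(d_q) mod q: c ≡ 60 (mod 61), and 60^43 mod 61 = 60.
h = q_inv·(m₁ − m₂) mod p = 6·(29 − 60) mod 73 = 33.
m = m₂ + h·q = 60 + 33·61 = 2073.

2073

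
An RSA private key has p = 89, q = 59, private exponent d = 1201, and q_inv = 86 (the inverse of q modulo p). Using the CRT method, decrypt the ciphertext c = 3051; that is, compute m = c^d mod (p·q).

2668

d_p = d mod (p−1) = 1201 mod 88 = 57; d_q = d mod (q−1) = 41.
m₁ = c^(d_p) mod p: c ≡ 25 (mod 89), and 25^57 mod 89 = 87.
m₂ = c^(d_q) mod q: c ≡ 42 (mod 59), and 42^41 mod 59 = 13.
h = q_inv·(m₁ − m₂) mod p = 86·(87 − 13) mod 89 = 45.
m = m₂ + h·q = 13 + 45·59 = 2668.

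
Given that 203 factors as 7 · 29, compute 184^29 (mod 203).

39

Mod 7: 184 ≡ 2; by Fermat, exponent reduces to 29 mod 6 = 5; 2^5 ≡ 4 (mod 7).
Mod 29: 184 ≡ 10; by Fermat, exponent reduces to 29 mod 28 = 1; 10^1 ≡ 10 (mod 29).
Combine by CRT: x ≡ 4 (mod 7), x ≡ 10 (mod 29) ⇒ x ≡ 39 (mod 203).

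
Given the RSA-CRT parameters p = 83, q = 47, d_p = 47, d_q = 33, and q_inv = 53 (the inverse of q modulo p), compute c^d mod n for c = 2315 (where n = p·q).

8

m₁ = c^(d_p) mod p: c ≡ 74 (mod 83), and 74^47 mod 83 = 8.
m₂ = c^(d_q) mod q: c ≡ 12 (mod 47), and 12^33 mod 47 = 8.
h = q_inv·(m₁ − m₂) mod p = 53·(8 − 8) mod 83 = 0.
m = m₂ + h·q = 8 + 0·47 = 8.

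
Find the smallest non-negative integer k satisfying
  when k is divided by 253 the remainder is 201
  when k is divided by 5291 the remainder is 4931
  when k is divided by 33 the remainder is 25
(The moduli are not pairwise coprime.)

168952

gcd(253, 5291) = 11 and 11 | (4931 − 201), so the pair is consistent; merging gives k ≡ 47259 (mod 121693), where 121693 = lcm(253, 5291).
gcd(121693, 33) = 11 and 11 | (25 − 47259), so the pair is consistent; merging gives k ≡ 168952 (mod 365079), where 365079 = lcm(121693, 33).
The solution is unique modulo lcm(253, 5291, 33) = 365079.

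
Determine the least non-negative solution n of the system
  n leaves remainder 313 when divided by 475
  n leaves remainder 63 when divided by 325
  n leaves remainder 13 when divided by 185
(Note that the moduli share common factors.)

gcd(475, 325) = 25 and 25 | (63 − 313), so the pair is consistent; merging gives n ≡ 3638 (mod 6175), where 6175 = lcm(475, 325).
gcd(6175, 185) = 5 and 5 | (13 − 3638), so the pair is consistent; merging gives n ≡ 59213 (mod 228475), where 228475 = lcm(6175, 185).
The solution is unique modulo lcm(475, 325, 185) = 228475.

59213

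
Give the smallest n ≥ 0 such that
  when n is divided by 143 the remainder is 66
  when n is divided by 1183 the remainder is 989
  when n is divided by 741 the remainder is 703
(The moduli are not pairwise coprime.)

gcd(143, 1183) = 13 and 13 | (989 − 66), so the pair is consistent; merging gives n ≡ 3355 (mod 13013), where 13013 = lcm(143, 1183).
gcd(13013, 741) = 13 and 13 | (703 − 3355), so the pair is consistent; merging gives n ≡ 198550 (mod 741741), where 741741 = lcm(13013, 741).
The solution is unique modulo lcm(143, 1183, 741) = 741741.

198550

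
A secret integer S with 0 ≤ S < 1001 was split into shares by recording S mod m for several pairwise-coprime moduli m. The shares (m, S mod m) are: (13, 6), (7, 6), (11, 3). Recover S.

The moduli are pairwise coprime; N = 13·7·11 = 1001.
N/13 = 77; 77 ≡ 12 (mod 13); 12·12 ≡ 1, so inverse 12.
N/7 = 143; 143 ≡ 3 (mod 7); 3·5 ≡ 1, so inverse 5.
N/11 = 91; 91 ≡ 3 (mod 11); 3·4 ≡ 1, so inverse 4.
S ≡ 6·77·12 + 6·143·5 + 3·91·4 = 10926.
10926 mod 1001 = 916.

916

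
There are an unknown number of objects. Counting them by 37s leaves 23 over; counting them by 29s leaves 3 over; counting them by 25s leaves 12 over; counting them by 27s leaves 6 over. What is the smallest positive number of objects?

Combine the congruences pairwise.
From N ≡ 23 (mod 37) write N = 23 + 37t. Substituting into N ≡ 3 (mod 29) gives 37t ≡ 9 (mod 29), and since 8⁻¹ ≡ 11 (mod 29), t ≡ 12. Hence N ≡ 23 + 37·12 = 467 (mod 1073).
From N ≡ 467 (mod 1073) write N = 467 + 1073t. Substituting into N ≡ 12 (mod 25) gives 1073t ≡ 20 (mod 25), and since 23⁻¹ ≡ 12 (mod 25), t ≡ 15. Hence N ≡ 467 + 1073·15 = 16562 (mod 26825).
From N ≡ 16562 (mod 26825) write N = 16562 + 26825t. Substituting into N ≡ 6 (mod 27) gives 26825t ≡ 22 (mod 27), and since 14⁻¹ ≡ 2 (mod 27), t ≡ 17. Hence N ≡ 16562 + 26825·17 = 472587 (mod 724275).

472587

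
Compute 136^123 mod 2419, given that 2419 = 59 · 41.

2402

Mod 59: 136 ≡ 18; by Fermat, exponent reduces to 123 mod 58 = 7; 18^7 ≡ 42 (mod 59).
Mod 41: 136 ≡ 13; by Fermat, exponent reduces to 123 mod 40 = 3; 13^3 ≡ 24 (mod 41).
Combine by CRT: x ≡ 42 (mod 59), x ≡ 24 (mod 41) ⇒ x ≡ 2402 (mod 2419).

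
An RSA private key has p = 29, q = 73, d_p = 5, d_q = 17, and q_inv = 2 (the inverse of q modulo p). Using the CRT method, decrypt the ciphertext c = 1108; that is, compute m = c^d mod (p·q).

1048

m₁ = c^(d_p) mod p: c ≡ 6 (mod 29), and 6^5 mod 29 = 4.
m₂ = c^(d_q) mod q: c ≡ 13 (mod 73), and 13^17 mod 73 = 26.
h = q_inv·(m₁ − m₂) mod p = 2·(4 − 26) mod 29 = 14.
m = m₂ + h·q = 26 + 14·73 = 1048.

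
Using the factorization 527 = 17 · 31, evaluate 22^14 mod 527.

Mod 17: 22 ≡ 5; 5^14 ≡ 15 (mod 17).
Mod 31: 22 ≡ 22; 22^14 ≡ 7 (mod 31).
Combine by CRT: x ≡ 15 (mod 17), x ≡ 7 (mod 31) ⇒ x ≡ 100 (mod 527).

100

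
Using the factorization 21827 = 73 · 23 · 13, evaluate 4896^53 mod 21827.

Mod 73: 4896 ≡ 5; 5^53 ≡ 53 (mod 73).
Mod 23: 4896 ≡ 20; by Fermat, exponent reduces to 53 mod 22 = 9; 20^9 ≡ 5 (mod 23).
Mod 13: 4896 ≡ 8; by Fermat, exponent reduces to 53 mod 12 = 5; 8^5 ≡ 8 (mod 13).
Combine by CRT: x ≡ 53 (mod 73), x ≡ 5 (mod 23), x ≡ 8 (mod 13) ⇒ x ≡ 9251 (mod 21827).

9251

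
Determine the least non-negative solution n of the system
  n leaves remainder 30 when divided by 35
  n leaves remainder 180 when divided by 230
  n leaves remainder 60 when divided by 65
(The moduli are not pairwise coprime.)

Combine the congruences pairwise.
gcd(35, 230) = 5 and 5 | (180 − 30), so the pair is consistent; merging gives n ≡ 870 (mod 1610), where 1610 = lcm(35, 230).
gcd(1610, 65) = 5 and 5 | (60 − 870), so the pair is consistent; merging gives n ≡ 4090 (mod 20930), where 20930 = lcm(1610, 65).
The solution is unique modulo lcm(35, 230, 65) = 20930.

4090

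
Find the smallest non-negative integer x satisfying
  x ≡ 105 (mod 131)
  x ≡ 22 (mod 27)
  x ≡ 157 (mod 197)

5476

The moduli are pairwise coprime; N = 131·27·197 = 696789.
N/131 = 5319; 5319 ≡ 79 (mod 131); 79·68 ≡ 1, so inverse 68.
N/27 = 25807; 25807 ≡ 22 (mod 27); 22·16 ≡ 1, so inverse 16.
N/197 = 3537; 3537 ≡ 188 (mod 197); 188·175 ≡ 1, so inverse 175.
x ≡ 105·5319·68 + 22·25807·16 + 157·3537·175 = 144240799.
144240799 mod 696789 = 5476.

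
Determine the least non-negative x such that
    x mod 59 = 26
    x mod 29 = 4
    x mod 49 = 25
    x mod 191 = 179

219447

From x ≡ 26 (mod 59) write x = 26 + 59t. Substituting into x ≡ 4 (mod 29) gives 59t ≡ 7 (mod 29), and since 1⁻¹ ≡ 1 (mod 29), t ≡ 7. Hence x ≡ 26 + 59·7 = 439 (mod 1711).
From x ≡ 439 (mod 1711) write x = 439 + 1711t. Substituting into x ≡ 25 (mod 49) gives 1711t ≡ 27 (mod 49), and since 45⁻¹ ≡ 12 (mod 49), t ≡ 30. Hence x ≡ 439 + 1711·30 = 51769 (mod 83839).
From x ≡ 51769 (mod 83839) write x = 51769 + 83839t. Substituting into x ≡ 179 (mod 191) gives 83839t ≡ 171 (mod 191), and since 181⁻¹ ≡ 19 (mod 191), t ≡ 2. Hence x ≡ 51769 + 83839·2 = 219447 (mod 16013249).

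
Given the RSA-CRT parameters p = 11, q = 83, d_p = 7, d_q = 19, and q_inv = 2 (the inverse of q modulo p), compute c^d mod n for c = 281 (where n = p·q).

m₁ = c^(d_p) mod p: c ≡ 6 (mod 11), and 6^7 mod 11 = 8.
m₂ = c^(d_q) mod q: c ≡ 32 (mod 83), and 32^19 mod 83 = 58.
h = q_inv·(m₁ − m₂) mod p = 2·(8 − 58) mod 11 = 10.
m = m₂ + h·q = 58 + 10·83 = 888.

888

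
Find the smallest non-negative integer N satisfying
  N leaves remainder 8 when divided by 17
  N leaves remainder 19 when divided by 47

Combine the congruences pairwise.
From N ≡ 8 (mod 17) write N = 8 + 17t. Substituting into N ≡ 19 (mod 47) gives 17t ≡ 11 (mod 47), and since 17⁻¹ ≡ 36 (mod 47), t ≡ 20. Hence N ≡ 8 + 17·20 = 348 (mod 799).

348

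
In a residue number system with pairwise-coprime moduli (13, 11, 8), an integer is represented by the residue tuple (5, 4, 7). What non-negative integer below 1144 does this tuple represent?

The moduli are pairwise coprime; N = 13·11·8 = 1144.
N/13 = 88; 88 ≡ 10 (mod 13); 10·4 ≡ 1, so inverse 4.
N/11 = 104; 104 ≡ 5 (mod 11); 5·9 ≡ 1, so inverse 9.
N/8 = 143; 143 ≡ 7 (mod 8); 7·7 ≡ 1, so inverse 7.
x ≡ 5·88·4 + 4·104·9 + 7·143·7 = 12511.
12511 mod 1144 = 1071.

1071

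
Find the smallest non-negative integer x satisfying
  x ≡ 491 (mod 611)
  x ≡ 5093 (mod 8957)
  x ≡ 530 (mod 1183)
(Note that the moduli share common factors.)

gcd(611, 8957) = 13 and 13 | (5093 − 491), so the pair is consistent; merging gives x ≡ 255889 (mod 420979), where 420979 = lcm(611, 8957).
gcd(420979, 1183) = 169 and 169 | (530 − 255889), so the pair is consistent; merging gives x ≡ 2781763 (mod 2946853), where 2946853 = lcm(420979, 1183).
The solution is unique modulo lcm(611, 8957, 1183) = 2946853.

2781763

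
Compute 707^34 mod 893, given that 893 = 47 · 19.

215

Mod 47: 707 ≡ 2; 2^34 ≡ 27 (mod 47).
Mod 19: 707 ≡ 4; by Fermat, exponent reduces to 34 mod 18 = 16; 4^16 ≡ 6 (mod 19).
Combine by CRT: x ≡ 27 (mod 47), x ≡ 6 (mod 19) ⇒ x ≡ 215 (mod 893).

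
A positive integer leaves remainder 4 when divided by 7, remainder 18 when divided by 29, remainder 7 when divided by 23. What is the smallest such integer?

From x ≡ 4 (mod 7) write x = 4 + 7t. Substituting into x ≡ 18 (mod 29) gives 7t ≡ 14 (mod 29), and since 7⁻¹ ≡ 25 (mod 29), t ≡ 2. Hence x ≡ 4 + 7·2 = 18 (mod 203).
From x ≡ 18 (mod 203) write x = 18 + 203t. Substituting into x ≡ 7 (mod 23) gives 203t ≡ 12 (mod 23), and since 19⁻¹ ≡ 17 (mod 23), t ≡ 20. Hence x ≡ 18 + 203·20 = 4078 (mod 4669).

4078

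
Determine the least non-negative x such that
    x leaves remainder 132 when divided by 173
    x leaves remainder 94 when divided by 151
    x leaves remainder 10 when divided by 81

1543465

Combine the congruences pairwise.
From x ≡ 132 (mod 173) write x = 132 + 173t. Substituting into x ≡ 94 (mod 151) gives 173t ≡ 113 (mod 151), and since 22⁻¹ ≡ 103 (mod 151), t ≡ 12. Hence x ≡ 132 + 173·12 = 2208 (mod 26123).
From x ≡ 2208 (mod 26123) write x = 2208 + 26123t. Substituting into x ≡ 10 (mod 81) gives 26123t ≡ 70 (mod 81), and since 41⁻¹ ≡ 2 (mod 81), t ≡ 59. Hence x ≡ 2208 + 26123·59 = 1543465 (mod 2115963).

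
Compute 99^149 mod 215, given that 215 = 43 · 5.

Mod 43: 99 ≡ 13; by Fermat, exponent reduces to 149 mod 42 = 23; 13^23 ≡ 40 (mod 43).
Mod 5: 99 ≡ 4; by Fermat, exponent reduces to 149 mod 4 = 1; 4^1 ≡ 4 (mod 5).
Combine by CRT: x ≡ 40 (mod 43), x ≡ 4 (mod 5) ⇒ x ≡ 169 (mod 215).

169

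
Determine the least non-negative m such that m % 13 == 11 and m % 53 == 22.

128

From m ≡ 11 (mod 13) write m = 11 + 13t. Substituting into m ≡ 22 (mod 53) gives 13t ≡ 11 (mod 53), and since 13⁻¹ ≡ 49 (mod 53), t ≡ 9. Hence m ≡ 11 + 13·9 = 128 (mod 689).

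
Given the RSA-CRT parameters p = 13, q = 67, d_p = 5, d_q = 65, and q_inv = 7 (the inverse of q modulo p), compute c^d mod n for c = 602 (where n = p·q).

803

m₁ = c^(d_p) mod p: c ≡ 4 (mod 13), and 4^5 mod 13 = 10.
m₂ = c^(d_q) mod q: c ≡ 66 (mod 67), and 66^65 mod 67 = 66.
h = q_inv·(m₁ − m₂) mod p = 7·(10 − 66) mod 13 = 11.
m = m₂ + h·q = 66 + 11·67 = 803.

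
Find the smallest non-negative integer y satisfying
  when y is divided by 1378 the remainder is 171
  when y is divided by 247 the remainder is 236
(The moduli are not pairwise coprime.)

22219

gcd(1378, 247) = 13 and 13 | (236 − 171), so the pair is consistent; merging gives y ≡ 22219 (mod 26182), where 26182 = lcm(1378, 247).
The solution is unique modulo lcm(1378, 247) = 26182.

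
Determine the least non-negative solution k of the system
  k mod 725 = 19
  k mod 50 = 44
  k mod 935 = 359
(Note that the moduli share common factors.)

160244

Combine the congruences pairwise.
gcd(725, 50) = 25 and 25 | (44 − 19), so the pair is consistent; merging gives k ≡ 744 (mod 1450), where 1450 = lcm(725, 50).
gcd(1450, 935) = 5 and 5 | (359 − 744), so the pair is consistent; merging gives k ≡ 160244 (mod 271150), where 271150 = lcm(1450, 935).
The solution is unique modulo lcm(725, 50, 935) = 271150.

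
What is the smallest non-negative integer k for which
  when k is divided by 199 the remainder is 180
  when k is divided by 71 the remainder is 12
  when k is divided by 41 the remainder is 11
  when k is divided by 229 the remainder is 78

84917858

The moduli are pairwise coprime; N = 199·71·41·229 = 132657181.
N/199 = 666619; 666619 ≡ 168 (mod 199); 168·77 ≡ 1, so inverse 77.
N/71 = 1868411; 1868411 ≡ 46 (mod 71); 46·17 ≡ 1, so inverse 17.
N/41 = 3235541; 3235541 ≡ 26 (mod 41); 26·30 ≡ 1, so inverse 30.
N/229 = 579289; 579289 ≡ 148 (mod 229); 148·147 ≡ 1, so inverse 147.
k ≡ 180·666619·77 + 12·1868411·17 + 11·3235541·30 + 78·579289·147 = 17330351388.
17330351388 mod 132657181 = 84917858.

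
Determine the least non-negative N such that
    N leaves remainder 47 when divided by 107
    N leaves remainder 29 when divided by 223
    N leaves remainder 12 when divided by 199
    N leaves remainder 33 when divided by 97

The moduli are pairwise coprime; M = 107·223·199·97 = 460588883.
M/107 = 4304569; 4304569 ≡ 66 (mod 107); 66·60 ≡ 1, so inverse 60.
M/223 = 2065421; 2065421 ≡ 218 (mod 223); 218·89 ≡ 1, so inverse 89.
M/199 = 2314517; 2314517 ≡ 147 (mod 199); 147·88 ≡ 1, so inverse 88.
M/97 = 4748339; 4748339 ≡ 92 (mod 97); 92·58 ≡ 1, so inverse 58.
N ≡ 47·4304569·60 + 29·2065421·89 + 12·2314517·88 + 33·4748339·58 = 29002186979.
29002186979 mod 460588883 = 445676233.

445676233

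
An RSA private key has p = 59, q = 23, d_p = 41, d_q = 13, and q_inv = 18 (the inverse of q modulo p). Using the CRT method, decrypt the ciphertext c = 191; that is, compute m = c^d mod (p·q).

365

m₁ = c^(d_p) mod p: c ≡ 14 (mod 59), and 14^41 mod 59 = 11.
m₂ = c^(d_q) mod q: c ≡ 7 (mod 23), and 7^13 mod 23 = 20.
h = q_inv·(m₁ − m₂) mod p = 18·(11 − 20) mod 59 = 15.
m = m₂ + h·q = 20 + 15·23 = 365.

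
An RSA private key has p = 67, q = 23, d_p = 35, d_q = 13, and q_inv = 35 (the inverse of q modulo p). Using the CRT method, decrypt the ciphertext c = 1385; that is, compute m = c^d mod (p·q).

320

m₁ = c^(d_p) mod p: c ≡ 45 (mod 67), and 45^35 mod 67 = 52.
m₂ = c^(d_q) mod q: c ≡ 5 (mod 23), and 5^13 mod 23 = 21.
h = q_inv·(m₁ − m₂) mod p = 35·(52 − 21) mod 67 = 13.
m = m₂ + h·q = 21 + 13·23 = 320.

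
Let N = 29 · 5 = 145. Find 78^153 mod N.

Mod 29: 78 ≡ 20; by Fermat, exponent reduces to 153 mod 28 = 13; 20^13 ≡ 16 (mod 29).
Mod 5: 78 ≡ 3; by Fermat, exponent reduces to 153 mod 4 = 1; 3^1 ≡ 3 (mod 5).
Combine by CRT: x ≡ 16 (mod 29), x ≡ 3 (mod 5) ⇒ x ≡ 103 (mod 145).

103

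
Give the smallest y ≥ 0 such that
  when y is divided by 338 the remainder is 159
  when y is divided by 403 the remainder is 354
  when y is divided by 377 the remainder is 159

166793

gcd(338, 403) = 13 and 13 | (354 − 159), so the pair is consistent; merging gives y ≡ 9623 (mod 10478), where 10478 = lcm(338, 403).
gcd(10478, 377) = 13 and 13 | (159 − 9623), so the pair is consistent; merging gives y ≡ 166793 (mod 303862), where 303862 = lcm(10478, 377).
The solution is unique modulo lcm(338, 403, 377) = 303862.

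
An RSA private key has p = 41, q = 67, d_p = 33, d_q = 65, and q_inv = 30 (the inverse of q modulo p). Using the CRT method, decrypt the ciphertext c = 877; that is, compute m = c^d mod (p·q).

324

m₁ = c^(d_p) mod p: c ≡ 16 (mod 41), and 16^33 mod 41 = 37.
m₂ = c^(d_q) mod q: c ≡ 6 (mod 67), and 6^65 mod 67 = 56.
h = q_inv·(m₁ − m₂) mod p = 30·(37 − 56) mod 41 = 4.
m = m₂ + h·q = 56 + 4·67 = 324.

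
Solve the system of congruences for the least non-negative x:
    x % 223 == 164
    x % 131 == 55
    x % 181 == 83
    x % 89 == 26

467930876

From x ≡ 164 (mod 223) write x = 164 + 223t. Substituting into x ≡ 55 (mod 131) gives 223t ≡ 22 (mod 131), and since 92⁻¹ ≡ 47 (mod 131), t ≡ 117. Hence x ≡ 164 + 223·117 = 26255 (mod 29213).
From x ≡ 26255 (mod 29213) write x = 26255 + 29213t. Substituting into x ≡ 83 (mod 181) gives 29213t ≡ 73 (mod 181), and since 72⁻¹ ≡ 88 (mod 181), t ≡ 89. Hence x ≡ 26255 + 29213·89 = 2626212 (mod 5287553).
From x ≡ 2626212 (mod 5287553) write x = 2626212 + 5287553t. Substituting into x ≡ 26 (mod 89) gives 5287553t ≡ 26 (mod 89), and since 63⁻¹ ≡ 65 (mod 89), t ≡ 88. Hence x ≡ 2626212 + 5287553·88 = 467930876 (mod 470592217).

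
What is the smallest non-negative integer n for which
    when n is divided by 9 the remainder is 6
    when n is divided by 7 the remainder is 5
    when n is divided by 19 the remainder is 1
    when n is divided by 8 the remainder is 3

8475

From n ≡ 6 (mod 9) write n = 6 + 9t. Substituting into n ≡ 5 (mod 7) gives 9t ≡ 6 (mod 7), and since 2⁻¹ ≡ 4 (mod 7), t ≡ 3. Hence n ≡ 6 + 9·3 = 33 (mod 63).
From n ≡ 33 (mod 63) write n = 33 + 63t. Substituting into n ≡ 1 (mod 19) gives 63t ≡ 6 (mod 19), and since 6⁻¹ ≡ 16 (mod 19), t ≡ 1. Hence n ≡ 33 + 63·1 = 96 (mod 1197).
From n ≡ 96 (mod 1197) write n = 96 + 1197t. Substituting into n ≡ 3 (mod 8) gives 1197t ≡ 3 (mod 8), and since 5⁻¹ ≡ 5 (mod 8), t ≡ 7. Hence n ≡ 96 + 1197·7 = 8475 (mod 9576).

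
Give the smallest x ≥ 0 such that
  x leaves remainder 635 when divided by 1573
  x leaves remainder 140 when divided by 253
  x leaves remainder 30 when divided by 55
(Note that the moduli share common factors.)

gcd(1573, 253) = 11 and 11 | (140 − 635), so the pair is consistent; merging gives x ≡ 22657 (mod 36179), where 36179 = lcm(1573, 253).
gcd(36179, 55) = 11 and 11 | (30 − 22657), so the pair is consistent; merging gives x ≡ 95015 (mod 180895), where 180895 = lcm(36179, 55).
The solution is unique modulo lcm(1573, 253, 55) = 180895.

95015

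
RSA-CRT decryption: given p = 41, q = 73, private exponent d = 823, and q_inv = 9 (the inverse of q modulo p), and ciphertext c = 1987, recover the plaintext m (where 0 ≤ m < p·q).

d_p = d mod (p−1) = 823 mod 40 = 23; d_q = d mod (q−1) = 31.
m₁ = c^(d_p) mod p: c ≡ 19 (mod 41), and 19^23 mod 41 = 29.
m₂ = c^(d_q) mod q: c ≡ 16 (mod 73), and 16^31 mod 73 = 55.
h = q_inv·(m₁ − m₂) mod p = 9·(29 − 55) mod 41 = 12.
m = m₂ + h·q = 55 + 12·73 = 931.

931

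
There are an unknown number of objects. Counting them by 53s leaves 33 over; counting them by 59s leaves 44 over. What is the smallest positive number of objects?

457

From N ≡ 33 (mod 53) write N = 33 + 53t. Substituting into N ≡ 44 (mod 59) gives 53t ≡ 11 (mod 59), and since 53⁻¹ ≡ 49 (mod 59), t ≡ 8. Hence N ≡ 33 + 53·8 = 457 (mod 3127).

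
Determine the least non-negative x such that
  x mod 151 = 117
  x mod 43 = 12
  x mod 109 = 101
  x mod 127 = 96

25661208

From x ≡ 117 (mod 151) write x = 117 + 151t. Substituting into x ≡ 12 (mod 43) gives 151t ≡ 24 (mod 43), and since 22⁻¹ ≡ 2 (mod 43), t ≡ 5. Hence x ≡ 117 + 151·5 = 872 (mod 6493).
From x ≡ 872 (mod 6493) write x = 872 + 6493t. Substituting into x ≡ 101 (mod 109) gives 6493t ≡ 101 (mod 109), and since 62⁻¹ ≡ 51 (mod 109), t ≡ 28. Hence x ≡ 872 + 6493·28 = 182676 (mod 707737).
From x ≡ 182676 (mod 707737) write x = 182676 + 707737t. Substituting into x ≡ 96 (mod 127) gives 707737t ≡ 46 (mod 127), and since 93⁻¹ ≡ 56 (mod 127), t ≡ 36. Hence x ≡ 182676 + 707737·36 = 25661208 (mod 89882599).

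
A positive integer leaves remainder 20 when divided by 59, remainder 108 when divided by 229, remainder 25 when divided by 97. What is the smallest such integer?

639934

From k ≡ 20 (mod 59) write k = 20 + 59t. Substituting into k ≡ 108 (mod 229) gives 59t ≡ 88 (mod 229), and since 59⁻¹ ≡ 66 (mod 229), t ≡ 83. Hence k ≡ 20 + 59·83 = 4917 (mod 13511).
From k ≡ 4917 (mod 13511) write k = 4917 + 13511t. Substituting into k ≡ 25 (mod 97) gives 13511t ≡ 55 (mod 97), and since 28⁻¹ ≡ 52 (mod 97), t ≡ 47. Hence k ≡ 4917 + 13511·47 = 639934 (mod 1310567).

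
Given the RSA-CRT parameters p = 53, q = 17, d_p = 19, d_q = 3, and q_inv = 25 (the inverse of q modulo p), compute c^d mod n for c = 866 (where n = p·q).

781

m₁ = c^(d_p) mod p: c ≡ 18 (mod 53), and 18^19 mod 53 = 39.
m₂ = c^(d_q) mod q: c ≡ 16 (mod 17), and 16^3 mod 17 = 16.
h = q_inv·(m₁ − m₂) mod p = 25·(39 − 16) mod 53 = 45.
m = m₂ + h·q = 16 + 45·17 = 781.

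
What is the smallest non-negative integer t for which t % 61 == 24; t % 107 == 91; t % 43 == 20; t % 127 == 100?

32645577

The moduli are pairwise coprime; N = 61·107·43·127 = 35643947.
N/61 = 584327; 584327 ≡ 8 (mod 61); 8·23 ≡ 1, so inverse 23.
N/107 = 333121; 333121 ≡ 30 (mod 107); 30·25 ≡ 1, so inverse 25.
N/43 = 828929; 828929 ≡ 18 (mod 43); 18·12 ≡ 1, so inverse 12.
N/127 = 280661; 280661 ≡ 118 (mod 127); 118·14 ≡ 1, so inverse 14.
t ≡ 24·584327·23 + 91·333121·25 + 20·828929·12 + 100·280661·14 = 1672267139.
1672267139 mod 35643947 = 32645577.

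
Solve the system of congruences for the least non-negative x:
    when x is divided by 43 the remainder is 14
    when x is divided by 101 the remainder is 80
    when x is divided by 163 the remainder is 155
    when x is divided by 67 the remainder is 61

39928309

The moduli are pairwise coprime; N = 43·101·163·67 = 47429903.
N/43 = 1103021; 1103021 ≡ 28 (mod 43); 28·20 ≡ 1, so inverse 20.
N/101 = 469603; 469603 ≡ 54 (mod 101); 54·58 ≡ 1, so inverse 58.
N/163 = 290981; 290981 ≡ 26 (mod 163); 26·69 ≡ 1, so inverse 69.
N/67 = 707909; 707909 ≡ 54 (mod 67); 54·36 ≡ 1, so inverse 36.
x ≡ 14·1103021·20 + 80·469603·58 + 155·290981·69 + 61·707909·36 = 7154413759.
7154413759 mod 47429903 = 39928309.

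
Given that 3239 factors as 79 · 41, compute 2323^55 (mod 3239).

1268

Mod 79: 2323 ≡ 32; 32^55 ≡ 4 (mod 79).
Mod 41: 2323 ≡ 27; by Fermat, exponent reduces to 55 mod 40 = 15; 27^15 ≡ 38 (mod 41).
Combine by CRT: x ≡ 4 (mod 79), x ≡ 38 (mod 41) ⇒ x ≡ 1268 (mod 3239).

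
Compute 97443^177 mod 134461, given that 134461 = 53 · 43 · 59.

83141

Mod 53: 97443 ≡ 29; by Fermat, exponent reduces to 177 mod 52 = 21; 29^21 ≡ 37 (mod 53).
Mod 43: 97443 ≡ 5; by Fermat, exponent reduces to 177 mod 42 = 9; 5^9 ≡ 22 (mod 43).
Mod 59: 97443 ≡ 34; by Fermat, exponent reduces to 177 mod 58 = 3; 34^3 ≡ 10 (mod 59).
Combine by CRT: x ≡ 37 (mod 53), x ≡ 22 (mod 43), x ≡ 10 (mod 59) ⇒ x ≡ 83141 (mod 134461).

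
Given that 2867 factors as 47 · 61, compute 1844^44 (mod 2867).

Mod 47: 1844 ≡ 11; 11^44 ≡ 7 (mod 47).
Mod 61: 1844 ≡ 14; 14^44 ≡ 13 (mod 61).
Combine by CRT: x ≡ 7 (mod 47), x ≡ 13 (mod 61) ⇒ x ≡ 806 (mod 2867).

806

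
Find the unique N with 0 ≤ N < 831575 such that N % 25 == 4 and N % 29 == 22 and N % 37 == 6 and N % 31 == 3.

309104

The moduli are pairwise coprime; M = 25·29·37·31 = 831575.
M/25 = 33263; 33263 ≡ 13 (mod 25); 13·2 ≡ 1, so inverse 2.
M/29 = 28675; 28675 ≡ 23 (mod 29); 23·24 ≡ 1, so inverse 24.
M/37 = 22475; 22475 ≡ 16 (mod 37); 16·7 ≡ 1, so inverse 7.
M/31 = 26825; 26825 ≡ 10 (mod 31); 10·28 ≡ 1, so inverse 28.
N ≡ 4·33263·2 + 22·28675·24 + 6·22475·7 + 3·26825·28 = 18603754.
18603754 mod 831575 = 309104.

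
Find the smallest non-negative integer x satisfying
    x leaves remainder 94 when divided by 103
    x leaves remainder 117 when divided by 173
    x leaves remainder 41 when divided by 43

634162

The moduli are pairwise coprime; N = 103·173·43 = 766217.
N/103 = 7439; 7439 ≡ 23 (mod 103); 23·9 ≡ 1, so inverse 9.
N/173 = 4429; 4429 ≡ 104 (mod 173); 104·5 ≡ 1, so inverse 5.
N/43 = 17819; 17819 ≡ 17 (mod 43); 17·38 ≡ 1, so inverse 38.
x ≡ 94·7439·9 + 117·4429·5 + 41·17819·38 = 36646361.
36646361 mod 766217 = 634162.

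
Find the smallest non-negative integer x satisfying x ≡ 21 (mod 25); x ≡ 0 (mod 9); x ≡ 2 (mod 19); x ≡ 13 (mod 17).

Combine the congruences pairwise.
From x ≡ 21 (mod 25) write x = 21 + 25t. Substituting into x ≡ 0 (mod 9) gives 25t ≡ 6 (mod 9), and since 7⁻¹ ≡ 4 (mod 9), t ≡ 6. Hence x ≡ 21 + 25·6 = 171 (mod 225).
From x ≡ 171 (mod 225) write x = 171 + 225t. Substituting into x ≡ 2 (mod 19) gives 225t ≡ 2 (mod 19), and since 16⁻¹ ≡ 6 (mod 19), t ≡ 12. Hence x ≡ 171 + 225·12 = 2871 (mod 4275).
From x ≡ 2871 (mod 4275) write x = 2871 + 4275t. Substituting into x ≡ 13 (mod 17) gives 4275t ≡ 15 (mod 17), and since 8⁻¹ ≡ 15 (mod 17), t ≡ 4. Hence x ≡ 2871 + 4275·4 = 19971 (mod 72675).

19971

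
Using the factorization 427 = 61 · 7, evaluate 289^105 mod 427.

Mod 61: 289 ≡ 45; by Fermat, exponent reduces to 105 mod 60 = 45; 45^45 ≡ 60 (mod 61).
Mod 7: 289 ≡ 2; by Fermat, exponent reduces to 105 mod 6 = 3; 2^3 ≡ 1 (mod 7).
Combine by CRT: x ≡ 60 (mod 61), x ≡ 1 (mod 7) ⇒ x ≡ 365 (mod 427).

365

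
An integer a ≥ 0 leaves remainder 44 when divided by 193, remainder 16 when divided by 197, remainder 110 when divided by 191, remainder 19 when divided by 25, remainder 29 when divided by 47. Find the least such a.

808670044

The moduli are pairwise coprime; N = 193·197·191·25·47 = 8532862925.
N/193 = 44211725; 44211725 ≡ 57 (mod 193); 57·149 ≡ 1, so inverse 149.
N/197 = 43314025; 43314025 ≡ 29 (mod 197); 29·34 ≡ 1, so inverse 34.
N/191 = 44674675; 44674675 ≡ 157 (mod 191); 157·73 ≡ 1, so inverse 73.
N/25 = 341314517; 341314517 ≡ 17 (mod 25); 17·3 ≡ 1, so inverse 3.
N/47 = 181550275; 181550275 ≡ 38 (mod 47); 38·26 ≡ 1, so inverse 26.
a ≡ 44·44211725·149 + 16·43314025·34 + 110·44674675·73 + 19·341314517·3 + 29·181550275·26 = 828496373769.
828496373769 mod 8532862925 = 808670044.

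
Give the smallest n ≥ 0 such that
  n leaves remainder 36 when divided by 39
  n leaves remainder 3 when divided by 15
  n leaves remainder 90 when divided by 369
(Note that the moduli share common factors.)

Combine the congruences pairwise.
gcd(39, 15) = 3 and 3 | (3 − 36), so the pair is consistent; merging gives n ≡ 153 (mod 195), where 195 = lcm(39, 15).
gcd(195, 369) = 3 and 3 | (90 − 153), so the pair is consistent; merging gives n ≡ 22968 (mod 23985), where 23985 = lcm(195, 369).
The solution is unique modulo lcm(39, 15, 369) = 23985.

22968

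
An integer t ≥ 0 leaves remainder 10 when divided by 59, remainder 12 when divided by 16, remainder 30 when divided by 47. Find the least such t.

The moduli are pairwise coprime; N = 59·16·47 = 44368.
N/59 = 752; 752 ≡ 44 (mod 59); 44·55 ≡ 1, so inverse 55.
N/16 = 2773; 2773 ≡ 5 (mod 16); 5·13 ≡ 1, so inverse 13.
N/47 = 944; 944 ≡ 4 (mod 47); 4·12 ≡ 1, so inverse 12.
t ≡ 10·752·55 + 12·2773·13 + 30·944·12 = 1186028.
1186028 mod 44368 = 32460.

32460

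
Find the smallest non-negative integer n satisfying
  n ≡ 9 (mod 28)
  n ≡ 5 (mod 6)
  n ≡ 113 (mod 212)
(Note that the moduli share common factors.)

gcd(28, 6) = 2 and 2 | (5 − 9), so the pair is consistent; merging gives n ≡ 65 (mod 84), where 84 = lcm(28, 6).
gcd(84, 212) = 4 and 4 | (113 − 65), so the pair is consistent; merging gives n ≡ 3929 (mod 4452), where 4452 = lcm(84, 212).
The solution is unique modulo lcm(28, 6, 212) = 4452.

3929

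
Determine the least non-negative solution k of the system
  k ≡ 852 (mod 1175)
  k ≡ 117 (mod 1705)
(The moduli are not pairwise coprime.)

gcd(1175, 1705) = 5 and 5 | (117 − 852), so the pair is consistent; merging gives k ≡ 361577 (mod 400675), where 400675 = lcm(1175, 1705).
The solution is unique modulo lcm(1175, 1705) = 400675.

361577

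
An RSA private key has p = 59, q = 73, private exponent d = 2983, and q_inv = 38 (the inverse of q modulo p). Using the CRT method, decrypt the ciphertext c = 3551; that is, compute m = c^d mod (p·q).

2668

d_p = d mod (p−1) = 2983 mod 58 = 25; d_q = d mod (q−1) = 31.
m₁ = c^(d_p) mod p: c ≡ 11 (mod 59), and 11^25 mod 59 = 13.
m₂ = c^(d_q) mod q: c ≡ 47 (mod 73), and 47^31 mod 73 = 40.
h = q_inv·(m₁ − m₂) mod p = 38·(13 − 40) mod 59 = 36.
m = m₂ + h·q = 40 + 36·73 = 2668.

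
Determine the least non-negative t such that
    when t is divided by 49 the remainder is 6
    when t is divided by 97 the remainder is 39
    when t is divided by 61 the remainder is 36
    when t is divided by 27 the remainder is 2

7455944

The moduli are pairwise coprime; N = 49·97·61·27 = 7828191.
N/49 = 159759; 159759 ≡ 19 (mod 49); 19·31 ≡ 1, so inverse 31.
N/97 = 80703; 80703 ≡ 96 (mod 97); 96·96 ≡ 1, so inverse 96.
N/61 = 128331; 128331 ≡ 48 (mod 61); 48·14 ≡ 1, so inverse 14.
N/27 = 289933; 289933 ≡ 7 (mod 27); 7·4 ≡ 1, so inverse 4.
t ≡ 6·159759·31 + 39·80703·96 + 36·128331·14 + 2·289933·4 = 398865494.
398865494 mod 7828191 = 7455944.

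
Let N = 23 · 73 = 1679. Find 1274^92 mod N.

1225

Mod 23: 1274 ≡ 9; by Fermat, exponent reduces to 92 mod 22 = 4; 9^4 ≡ 6 (mod 23).
Mod 73: 1274 ≡ 33; by Fermat, exponent reduces to 92 mod 72 = 20; 33^20 ≡ 57 (mod 73).
Combine by CRT: x ≡ 6 (mod 23), x ≡ 57 (mod 73) ⇒ x ≡ 1225 (mod 1679).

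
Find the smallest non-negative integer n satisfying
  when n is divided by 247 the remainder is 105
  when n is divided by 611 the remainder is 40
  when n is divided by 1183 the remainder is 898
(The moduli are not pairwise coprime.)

249328

Combine the congruences pairwise.
gcd(247, 611) = 13 and 13 | (40 − 105), so the pair is consistent; merging gives n ≡ 5539 (mod 11609), where 11609 = lcm(247, 611).
gcd(11609, 1183) = 13 and 13 | (898 − 5539), so the pair is consistent; merging gives n ≡ 249328 (mod 1056419), where 1056419 = lcm(11609, 1183).
The solution is unique modulo lcm(247, 611, 1183) = 1056419.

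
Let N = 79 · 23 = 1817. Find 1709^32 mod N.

Mod 79: 1709 ≡ 50; 50^32 ≡ 76 (mod 79).
Mod 23: 1709 ≡ 7; by Fermat, exponent reduces to 32 mod 22 = 10; 7^10 ≡ 13 (mod 23).
Combine by CRT: x ≡ 76 (mod 79), x ≡ 13 (mod 23) ⇒ x ≡ 1577 (mod 1817).

1577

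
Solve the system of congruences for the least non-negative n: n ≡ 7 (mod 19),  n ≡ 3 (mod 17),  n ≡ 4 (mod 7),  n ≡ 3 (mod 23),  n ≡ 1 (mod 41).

1340742

The moduli are pairwise coprime; M = 19·17·7·23·41 = 2132123.
M/19 = 112217; 112217 ≡ 3 (mod 19); 3·13 ≡ 1, so inverse 13.
M/17 = 125419; 125419 ≡ 10 (mod 17); 10·12 ≡ 1, so inverse 12.
M/7 = 304589; 304589 ≡ 5 (mod 7); 5·3 ≡ 1, so inverse 3.
M/23 = 92701; 92701 ≡ 11 (mod 23); 11·21 ≡ 1, so inverse 21.
M/41 = 52003; 52003 ≡ 15 (mod 41); 15·11 ≡ 1, so inverse 11.
n ≡ 7·112217·13 + 3·125419·12 + 4·304589·3 + 3·92701·21 + 1·52003·11 = 24794095.
24794095 mod 2132123 = 1340742.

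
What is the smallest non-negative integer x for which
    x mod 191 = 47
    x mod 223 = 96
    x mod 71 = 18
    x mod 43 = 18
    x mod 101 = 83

3493071650

The moduli are pairwise coprime; N = 191·223·71·43·101 = 13133679329.
N/191 = 68762719; 68762719 ≡ 45 (mod 191); 45·17 ≡ 1, so inverse 17.
N/223 = 58895423; 58895423 ≡ 8 (mod 223); 8·28 ≡ 1, so inverse 28.
N/71 = 184981399; 184981399 ≡ 58 (mod 71); 58·60 ≡ 1, so inverse 60.
N/43 = 305434403; 305434403 ≡ 28 (mod 43); 28·20 ≡ 1, so inverse 20.
N/101 = 130036429; 130036429 ≡ 40 (mod 101); 40·48 ≡ 1, so inverse 48.
x ≡ 47·68762719·17 + 96·58895423·28 + 18·184981399·60 + 18·305434403·20 + 83·130036429·48 = 1041053738641.
1041053738641 mod 13133679329 = 3493071650.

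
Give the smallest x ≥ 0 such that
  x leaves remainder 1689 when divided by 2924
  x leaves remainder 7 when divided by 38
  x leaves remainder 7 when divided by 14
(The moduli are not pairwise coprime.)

127421

gcd(2924, 38) = 2 and 2 | (7 − 1689), so the pair is consistent; merging gives x ≡ 16309 (mod 55556), where 55556 = lcm(2924, 38).
gcd(55556, 14) = 2 and 2 | (7 − 16309), so the pair is consistent; merging gives x ≡ 127421 (mod 388892), where 388892 = lcm(55556, 14).
The solution is unique modulo lcm(2924, 38, 14) = 388892.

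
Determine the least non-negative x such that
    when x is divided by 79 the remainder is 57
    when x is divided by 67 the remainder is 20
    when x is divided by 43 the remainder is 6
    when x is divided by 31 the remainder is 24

From x ≡ 57 (mod 79) write x = 57 + 79t. Substituting into x ≡ 20 (mod 67) gives 79t ≡ 30 (mod 67), and since 12⁻¹ ≡ 28 (mod 67), t ≡ 36. Hence x ≡ 57 + 79·36 = 2901 (mod 5293).
From x ≡ 2901 (mod 5293) write x = 2901 + 5293t. Substituting into x ≡ 6 (mod 43) gives 5293t ≡ 29 (mod 43), and since 4⁻¹ ≡ 11 (mod 43), t ≡ 18. Hence x ≡ 2901 + 5293·18 = 98175 (mod 227599).
From x ≡ 98175 (mod 227599) write x = 98175 + 227599t. Substituting into x ≡ 24 (mod 31) gives 227599t ≡ 26 (mod 31), and since 28⁻¹ ≡ 10 (mod 31), t ≡ 12. Hence x ≡ 98175 + 227599·12 = 2829363 (mod 7055569).

2829363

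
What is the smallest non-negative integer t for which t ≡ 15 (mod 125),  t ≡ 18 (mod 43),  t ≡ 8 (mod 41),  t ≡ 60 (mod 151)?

The moduli are pairwise coprime; N = 125·43·41·151 = 33276625.
N/125 = 266213; 266213 ≡ 88 (mod 125); 88·27 ≡ 1, so inverse 27.
N/43 = 773875; 773875 ≡ 4 (mod 43); 4·11 ≡ 1, so inverse 11.
N/41 = 811625; 811625 ≡ 30 (mod 41); 30·26 ≡ 1, so inverse 26.
N/151 = 220375; 220375 ≡ 66 (mod 151); 66·135 ≡ 1, so inverse 135.
t ≡ 15·266213·27 + 18·773875·11 + 8·811625·26 + 60·220375·135 = 2214899015.
2214899015 mod 33276625 = 18641765.

18641765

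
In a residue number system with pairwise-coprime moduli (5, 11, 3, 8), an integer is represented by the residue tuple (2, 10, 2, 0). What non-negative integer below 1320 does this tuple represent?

The moduli are pairwise coprime; N = 5·11·3·8 = 1320.
N/5 = 264; 264 ≡ 4 (mod 5); 4·4 ≡ 1, so inverse 4.
N/11 = 120; 120 ≡ 10 (mod 11); 10·10 ≡ 1, so inverse 10.
N/3 = 440; 440 ≡ 2 (mod 3); 2·2 ≡ 1, so inverse 2.
N/8 = 165; 165 ≡ 5 (mod 8); 5·5 ≡ 1, so inverse 5.
x ≡ 2·264·4 + 10·120·10 + 2·440·2 + 0·165·5 = 15872.
15872 mod 1320 = 32.

32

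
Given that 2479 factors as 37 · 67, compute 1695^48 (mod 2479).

1823

Mod 37: 1695 ≡ 30; by Fermat, exponent reduces to 48 mod 36 = 12; 30^12 ≡ 10 (mod 37).
Mod 67: 1695 ≡ 20; 20^48 ≡ 14 (mod 67).
Combine by CRT: x ≡ 10 (mod 37), x ≡ 14 (mod 67) ⇒ x ≡ 1823 (mod 2479).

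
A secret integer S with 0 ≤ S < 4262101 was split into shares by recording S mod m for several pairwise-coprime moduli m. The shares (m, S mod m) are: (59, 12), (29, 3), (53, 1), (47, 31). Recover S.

The moduli are pairwise coprime; N = 59·29·53·47 = 4262101.
N/59 = 72239; 72239 ≡ 23 (mod 59); 23·18 ≡ 1, so inverse 18.
N/29 = 146969; 146969 ≡ 26 (mod 29); 26·19 ≡ 1, so inverse 19.
N/53 = 80417; 80417 ≡ 16 (mod 53); 16·10 ≡ 1, so inverse 10.
N/47 = 90683; 90683 ≡ 20 (mod 47); 20·40 ≡ 1, so inverse 40.
S ≡ 12·72239·18 + 3·146969·19 + 1·80417·10 + 31·90683·40 = 137231947.
137231947 mod 4262101 = 844715.

844715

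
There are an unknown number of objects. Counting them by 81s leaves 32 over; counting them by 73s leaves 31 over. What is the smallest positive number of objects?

761

Combine the congruences pairwise.
From N ≡ 32 (mod 81) write N = 32 + 81t. Substituting into N ≡ 31 (mod 73) gives 81t ≡ 72 (mod 73), and since 8⁻¹ ≡ 64 (mod 73), t ≡ 9. Hence N ≡ 32 + 81·9 = 761 (mod 5913).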